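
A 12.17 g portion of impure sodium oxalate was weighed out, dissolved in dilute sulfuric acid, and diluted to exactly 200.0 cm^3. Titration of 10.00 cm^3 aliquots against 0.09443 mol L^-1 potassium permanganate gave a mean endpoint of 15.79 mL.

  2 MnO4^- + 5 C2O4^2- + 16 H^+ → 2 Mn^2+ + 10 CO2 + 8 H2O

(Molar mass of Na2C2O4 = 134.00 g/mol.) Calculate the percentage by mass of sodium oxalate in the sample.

n(KMnO4) per titration = 0.01579 × 0.09443 = 1.491 × 10^-3 mol
From the 5:2 ratio, n(Na2C2O4) in each aliquot = 5/2 × 1.491 × 10^-3 = 3.728 × 10^-3 mol
n(Na2C2O4) in the whole flask = 3.728 × 10^-3 × 200.0/10.00 = 0.07455 mol
mass of Na2C2O4 = 0.07455 × 134.00 = 9.990 g
% Na2C2O4 = 9.990 / 12.17 × 100 = 82.09 %

82.09 %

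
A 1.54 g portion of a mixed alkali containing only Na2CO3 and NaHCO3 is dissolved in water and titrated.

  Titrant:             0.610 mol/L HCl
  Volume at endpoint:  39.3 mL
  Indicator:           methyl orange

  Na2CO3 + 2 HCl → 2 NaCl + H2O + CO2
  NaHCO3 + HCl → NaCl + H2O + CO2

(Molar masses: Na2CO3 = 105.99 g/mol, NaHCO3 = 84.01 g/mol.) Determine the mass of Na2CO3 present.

0.810 g

n(HCl) = 0.0393 × 0.610 = 0.0240 mol
Let x = n(Na2CO3), y = n(NaHCO3).
Titrant: 2x + 1y = 0.0240;  mass: 105.99x + 84.01y = 1.54
Solving, x = 7.64 × 10^-3 mol, y = 8.69 × 10^-3 mol
mass of Na2CO3 = 7.64 × 10^-3 × 105.99 = 0.810 g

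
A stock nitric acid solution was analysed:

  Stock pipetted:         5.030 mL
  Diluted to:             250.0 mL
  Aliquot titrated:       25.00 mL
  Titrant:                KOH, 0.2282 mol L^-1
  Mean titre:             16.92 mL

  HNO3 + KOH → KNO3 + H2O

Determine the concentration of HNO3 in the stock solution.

7.676 mol/L

n(KOH) = 0.01692 × 0.2282 = 3.861 × 10^-3 mol
n(HNO3) in the aliquot = 3.861 × 10^-3 mol (1:1 ratio)
[HNO3]_dilute = 3.861 × 10^-3 / 0.02500 = 0.1544 mol/L
Dilution factor = 250.0 / 5.030 = 49.70
[HNO3]_stock = 0.1544 × 49.70 = 7.676 mol/L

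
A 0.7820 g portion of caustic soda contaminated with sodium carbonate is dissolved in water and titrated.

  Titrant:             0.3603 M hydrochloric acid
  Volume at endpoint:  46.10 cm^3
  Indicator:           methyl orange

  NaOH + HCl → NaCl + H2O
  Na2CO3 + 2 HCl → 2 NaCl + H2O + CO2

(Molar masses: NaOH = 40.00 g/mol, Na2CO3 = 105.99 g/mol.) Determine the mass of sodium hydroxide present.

n(HCl) = 0.04610 × 0.3603 = 0.01661 mol
Let x = n(NaOH), y = n(Na2CO3).
Titrant: 1x + 2y = 0.01661;  mass: 40.00x + 105.99y = 0.7820
Solving, x = 7.560 × 10^-3 mol, y = 4.525 × 10^-3 mol
mass of NaOH = 7.560 × 10^-3 × 40.00 = 0.3024 g

0.3024 g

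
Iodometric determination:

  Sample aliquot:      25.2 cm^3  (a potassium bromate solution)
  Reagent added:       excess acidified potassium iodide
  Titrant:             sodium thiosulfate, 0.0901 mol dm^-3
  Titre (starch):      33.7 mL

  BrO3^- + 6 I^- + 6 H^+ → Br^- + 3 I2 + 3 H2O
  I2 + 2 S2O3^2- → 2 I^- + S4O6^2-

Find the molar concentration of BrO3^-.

n(S2O3^2-) = 0.0337 × 0.0901 = 3.04 × 10^-3 mol
n(I2) = n(S2O3^2-)/2 = 1.52 × 10^-3 mol
From the 1:3 ratio, n(BrO3^-) in the aliquot = 1/3 × 1.52 × 10^-3 = 5.06 × 10^-4 mol
[BrO3^-] = 5.06 × 10^-4 / 0.0252 = 0.0201 mol/L

0.0201 mol/L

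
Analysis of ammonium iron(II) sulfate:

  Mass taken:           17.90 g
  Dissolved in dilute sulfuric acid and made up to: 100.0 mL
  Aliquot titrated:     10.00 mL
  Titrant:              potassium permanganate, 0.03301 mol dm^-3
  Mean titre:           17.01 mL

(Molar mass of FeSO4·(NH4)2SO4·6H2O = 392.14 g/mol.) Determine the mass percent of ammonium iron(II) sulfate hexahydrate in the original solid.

MnO4^- + 5 Fe^2+ + 8 H^+ → Mn^2+ + 5 Fe^3+ + 4 H2O
n(KMnO4) per titration = 0.01701 × 0.03301 = 5.615 × 10^-4 mol
From the 5:1 ratio, n(FeSO4·(NH4)2SO4·6H2O) in each aliquot = 5/1 × 5.615 × 10^-4 = 2.808 × 10^-3 mol
n(FeSO4·(NH4)2SO4·6H2O) in the whole flask = 2.808 × 10^-3 × 100.0/10.00 = 0.02808 mol
mass of FeSO4·(NH4)2SO4·6H2O = 0.02808 × 392.14 = 11.01 g
% FeSO4·(NH4)2SO4·6H2O = 11.01 / 17.90 × 100 = 61.50 %

61.50 %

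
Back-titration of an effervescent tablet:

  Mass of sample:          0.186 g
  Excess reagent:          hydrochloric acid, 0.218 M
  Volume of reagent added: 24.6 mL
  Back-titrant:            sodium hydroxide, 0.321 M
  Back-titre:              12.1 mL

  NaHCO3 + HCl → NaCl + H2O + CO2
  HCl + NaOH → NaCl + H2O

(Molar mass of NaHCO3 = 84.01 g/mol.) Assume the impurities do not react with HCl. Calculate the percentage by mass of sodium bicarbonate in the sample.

66.8 %

n(HCl) added = 0.0246 × 0.218 = 5.36 × 10^-3 mol
n(NaOH) used in back-titration = 0.0121 × 0.321 = 3.88 × 10^-3 mol
n(HCl) left over = 3.88 × 10^-3 mol (1:1 ratio)
n(HCl) consumed by analyte = 5.36 × 10^-3 − 3.88 × 10^-3 = 1.48 × 10^-3 mol
n(NaHCO3) = 1.48 × 10^-3 mol (1:1 ratio)
mass of NaHCO3 = 1.48 × 10^-3 × 84.01 = 0.124 g
% NaHCO3 = 0.124 / 0.186 × 100 = 66.8 %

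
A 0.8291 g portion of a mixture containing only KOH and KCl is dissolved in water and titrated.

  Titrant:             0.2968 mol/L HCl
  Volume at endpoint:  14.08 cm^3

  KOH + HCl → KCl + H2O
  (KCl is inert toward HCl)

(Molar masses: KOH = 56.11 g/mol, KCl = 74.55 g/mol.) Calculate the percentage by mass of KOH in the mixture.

28.28 %

n(HCl) = 0.01408 × 0.2968 = 4.179 × 10^-3 mol
Let x = n(KOH), y = n(KCl).
Titrant: 1x = 4.179 × 10^-3;  mass: 56.11x + 74.55y = 0.8291
Solving, x = 4.179 × 10^-3 mol, y = 7.976 × 10^-3 mol
mass of KOH = 4.179 × 10^-3 × 56.11 = 0.2345 g
% KOH = 0.2345 / 0.8291 × 100 = 28.28 %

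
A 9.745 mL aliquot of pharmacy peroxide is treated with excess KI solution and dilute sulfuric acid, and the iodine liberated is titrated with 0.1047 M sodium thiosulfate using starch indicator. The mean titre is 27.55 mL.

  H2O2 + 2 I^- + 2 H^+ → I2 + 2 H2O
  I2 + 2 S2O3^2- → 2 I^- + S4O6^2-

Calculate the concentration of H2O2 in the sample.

n(S2O3^2-) = 0.02755 × 0.1047 = 2.884 × 10^-3 mol
n(I2) = n(S2O3^2-)/2 = 1.442 × 10^-3 mol
n(H2O2) in the aliquot = 1.442 × 10^-3 mol (1:1 ratio)
[H2O2] = 1.442 × 10^-3 / 0.009745 = 0.1480 mol/L

0.1480 M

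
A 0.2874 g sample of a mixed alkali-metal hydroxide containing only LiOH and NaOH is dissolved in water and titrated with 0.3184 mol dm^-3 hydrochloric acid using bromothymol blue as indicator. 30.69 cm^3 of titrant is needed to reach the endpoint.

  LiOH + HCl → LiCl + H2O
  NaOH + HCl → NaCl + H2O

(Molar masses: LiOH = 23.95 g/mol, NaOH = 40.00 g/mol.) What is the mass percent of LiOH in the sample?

n(HCl) = 0.03069 × 0.3184 = 9.772 × 10^-3 mol
Let x = n(LiOH), y = n(NaOH).
Titrant: 1x + 1y = 9.772 × 10^-3;  mass: 23.95x + 40.00y = 0.2874
Solving, x = 6.447 × 10^-3 mol, y = 3.325 × 10^-3 mol
mass of LiOH = 6.447 × 10^-3 × 23.95 = 0.1544 g
% LiOH = 0.1544 / 0.2874 × 100 = 53.72 %

53.72 %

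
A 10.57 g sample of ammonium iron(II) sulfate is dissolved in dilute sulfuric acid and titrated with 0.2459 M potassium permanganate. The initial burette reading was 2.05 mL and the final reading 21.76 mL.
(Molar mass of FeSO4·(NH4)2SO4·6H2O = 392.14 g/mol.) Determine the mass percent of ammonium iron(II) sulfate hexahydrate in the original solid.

89.90 %

MnO4^- + 5 Fe^2+ + 8 H^+ → Mn^2+ + 5 Fe^3+ + 4 H2O
n(KMnO4) = 0.01971 L × 0.2459 mol/L = 4.847 × 10^-3 mol
From the 5:1 ratio, n(FeSO4·(NH4)2SO4·6H2O) = 5/1 × 4.847 × 10^-3 = 0.02423 mol
mass of FeSO4·(NH4)2SO4·6H2O = 0.02423 × 392.14 g/mol = 9.503 g
% FeSO4·(NH4)2SO4·6H2O = 9.503 / 10.57 × 100 = 89.90 %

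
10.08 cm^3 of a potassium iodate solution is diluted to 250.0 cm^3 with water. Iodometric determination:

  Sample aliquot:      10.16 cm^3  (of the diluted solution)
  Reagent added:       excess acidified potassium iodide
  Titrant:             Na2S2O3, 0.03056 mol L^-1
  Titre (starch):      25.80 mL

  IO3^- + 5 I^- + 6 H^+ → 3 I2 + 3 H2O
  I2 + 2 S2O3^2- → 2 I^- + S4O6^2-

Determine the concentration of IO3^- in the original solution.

n(S2O3^2-) = 0.02580 × 0.03056 = 7.884 × 10^-4 mol
n(I2) = n(S2O3^2-)/2 = 3.942 × 10^-4 mol
From the 1:3 ratio, n(IO3^-) in the aliquot = 1/3 × 3.942 × 10^-4 = 1.314 × 10^-4 mol
[IO3^-]_dilute = 1.314 × 10^-4 / 0.01016 = 0.01293 mol/L
[IO3^-]_original = 0.01293 × 250.0/10.08 = 0.3208 mol/L

0.3208 mol/L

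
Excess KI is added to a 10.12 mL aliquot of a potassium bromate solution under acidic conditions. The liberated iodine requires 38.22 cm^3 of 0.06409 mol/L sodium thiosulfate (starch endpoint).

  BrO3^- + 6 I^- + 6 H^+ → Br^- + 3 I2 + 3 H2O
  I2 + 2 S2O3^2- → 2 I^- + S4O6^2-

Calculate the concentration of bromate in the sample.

0.04034 mol/L

n(S2O3^2-) = 0.03822 × 0.06409 = 2.450 × 10^-3 mol
n(I2) = n(S2O3^2-)/2 = 1.225 × 10^-3 mol
From the 1:3 ratio, n(BrO3^-) in the aliquot = 1/3 × 1.225 × 10^-3 = 4.083 × 10^-4 mol
[BrO3^-] = 4.083 × 10^-4 / 0.01012 = 0.04034 mol/L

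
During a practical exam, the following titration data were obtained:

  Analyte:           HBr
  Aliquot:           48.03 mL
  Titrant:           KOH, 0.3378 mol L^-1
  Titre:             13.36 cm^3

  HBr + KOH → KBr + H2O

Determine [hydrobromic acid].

0.09396 mol/L

n(KOH) = 0.01336 L × 0.3378 mol/L = 4.513 × 10^-3 mol
n(HBr) = 4.513 × 10^-3 mol (1:1 mole ratio)
[HBr] = 4.513 × 10^-3 mol / 0.04803 L = 0.09396 mol/L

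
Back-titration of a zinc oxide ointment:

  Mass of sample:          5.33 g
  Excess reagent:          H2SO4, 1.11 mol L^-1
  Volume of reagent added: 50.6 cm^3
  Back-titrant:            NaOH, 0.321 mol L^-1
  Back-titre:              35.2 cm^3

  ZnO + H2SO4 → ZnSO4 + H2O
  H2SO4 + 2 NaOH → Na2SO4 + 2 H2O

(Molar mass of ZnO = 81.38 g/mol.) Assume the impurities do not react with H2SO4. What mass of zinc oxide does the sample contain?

4.11 g

n(H2SO4) added = 0.0506 × 1.11 = 0.0562 mol
n(NaOH) used in back-titration = 0.0352 × 0.321 = 0.0113 mol
From the 1:2 ratio, n(H2SO4) left over = 1/2 × 0.0113 = 5.65 × 10^-3 mol
n(H2SO4) consumed by analyte = 0.0562 − 5.65 × 10^-3 = 0.0505 mol
n(ZnO) = 0.0505 mol (1:1 ratio)
mass of ZnO = 0.0505 × 81.38 = 4.11 g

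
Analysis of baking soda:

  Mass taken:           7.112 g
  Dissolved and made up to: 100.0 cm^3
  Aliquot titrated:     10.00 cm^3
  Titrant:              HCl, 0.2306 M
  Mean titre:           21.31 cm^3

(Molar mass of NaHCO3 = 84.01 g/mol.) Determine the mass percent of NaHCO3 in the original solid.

NaHCO3 + HCl → NaCl + H2O + CO2
n(HCl) per titration = 0.02131 × 0.2306 = 4.914 × 10^-3 mol
n(NaHCO3) in each aliquot = 4.914 × 10^-3 mol (1:1 ratio)
n(NaHCO3) in the whole flask = 4.914 × 10^-3 × 100.0/10.00 = 0.04914 mol
mass of NaHCO3 = 0.04914 × 84.01 = 4.128 g
% NaHCO3 = 4.128 / 7.112 × 100 = 58.05 %

58.05 %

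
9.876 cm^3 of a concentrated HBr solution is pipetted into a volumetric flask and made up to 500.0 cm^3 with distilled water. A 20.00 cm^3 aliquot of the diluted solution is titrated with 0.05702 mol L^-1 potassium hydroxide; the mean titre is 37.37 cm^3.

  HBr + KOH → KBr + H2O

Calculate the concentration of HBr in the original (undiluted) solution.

5.394 mol/L

n(KOH) = 0.03737 × 0.05702 = 2.131 × 10^-3 mol
n(HBr) in the aliquot = 2.131 × 10^-3 mol (1:1 ratio)
[HBr]_dilute = 2.131 × 10^-3 / 0.02000 = 0.1065 mol/L
Dilution factor = 500.0 / 9.876 = 50.63
[HBr]_stock = 0.1065 × 50.63 = 5.394 mol/L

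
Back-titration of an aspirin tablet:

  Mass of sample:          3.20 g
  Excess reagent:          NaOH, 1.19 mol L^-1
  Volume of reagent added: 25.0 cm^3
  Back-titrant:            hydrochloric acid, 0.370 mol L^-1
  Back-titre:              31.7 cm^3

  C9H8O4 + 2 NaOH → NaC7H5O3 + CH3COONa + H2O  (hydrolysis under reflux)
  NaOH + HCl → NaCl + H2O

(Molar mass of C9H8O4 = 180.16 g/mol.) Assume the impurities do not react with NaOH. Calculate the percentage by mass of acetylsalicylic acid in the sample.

n(NaOH) added = 0.0250 × 1.19 = 0.0297 mol
n(HCl) used in back-titration = 0.0317 × 0.370 = 0.0117 mol
n(NaOH) left over = 0.0117 mol (1:1 ratio)
n(NaOH) consumed by analyte = 0.0297 − 0.0117 = 0.0180 mol
From the 1:2 ratio, n(C9H8O4) = 1/2 × 0.0180 = 9.01 × 10^-3 mol
mass of C9H8O4 = 9.01 × 10^-3 × 180.16 = 1.62 g
% C9H8O4 = 1.62 / 3.20 × 100 = 50.7 %

50.7 %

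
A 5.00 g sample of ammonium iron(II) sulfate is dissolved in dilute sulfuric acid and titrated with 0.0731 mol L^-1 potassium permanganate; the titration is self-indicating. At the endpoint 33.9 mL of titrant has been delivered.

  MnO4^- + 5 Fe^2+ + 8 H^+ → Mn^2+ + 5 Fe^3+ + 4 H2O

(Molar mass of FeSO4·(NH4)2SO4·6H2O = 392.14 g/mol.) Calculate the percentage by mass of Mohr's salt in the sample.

97.2 %

n(KMnO4) = 0.0339 L × 0.0731 mol/L = 2.48 × 10^-3 mol
From the 5:1 ratio, n(FeSO4·(NH4)2SO4·6H2O) = 5/1 × 2.48 × 10^-3 = 0.0124 mol
mass of FeSO4·(NH4)2SO4·6H2O = 0.0124 × 392.14 g/mol = 4.86 g
% FeSO4·(NH4)2SO4·6H2O = 4.86 / 5.00 × 100 = 97.2 %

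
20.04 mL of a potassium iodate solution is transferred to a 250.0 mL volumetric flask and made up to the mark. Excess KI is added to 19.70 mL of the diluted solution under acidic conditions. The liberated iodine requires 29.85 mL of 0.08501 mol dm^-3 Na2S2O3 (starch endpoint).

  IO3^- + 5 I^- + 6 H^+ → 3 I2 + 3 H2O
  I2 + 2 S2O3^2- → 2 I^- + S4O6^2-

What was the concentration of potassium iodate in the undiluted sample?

n(S2O3^2-) = 0.02985 × 0.08501 = 2.538 × 10^-3 mol
n(I2) = n(S2O3^2-)/2 = 1.269 × 10^-3 mol
From the 1:3 ratio, n(IO3^-) in the aliquot = 1/3 × 1.269 × 10^-3 = 4.229 × 10^-4 mol
[IO3^-]_dilute = 4.229 × 10^-4 / 0.01970 = 0.02147 mol/L
[IO3^-]_original = 0.02147 × 250.0/20.04 = 0.2678 mol/L

0.2678 mol/L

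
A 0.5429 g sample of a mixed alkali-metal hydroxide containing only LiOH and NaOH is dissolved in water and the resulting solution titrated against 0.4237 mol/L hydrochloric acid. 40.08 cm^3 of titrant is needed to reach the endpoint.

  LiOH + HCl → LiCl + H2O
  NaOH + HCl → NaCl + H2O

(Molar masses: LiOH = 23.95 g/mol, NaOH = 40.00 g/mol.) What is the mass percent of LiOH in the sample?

n(HCl) = 0.04008 × 0.4237 = 0.01698 mol
Let x = n(LiOH), y = n(NaOH).
Titrant: 1x + 1y = 0.01698;  mass: 23.95x + 40.00y = 0.5429
Solving, x = 8.497 × 10^-3 mol, y = 8.485 × 10^-3 mol
mass of LiOH = 8.497 × 10^-3 × 23.95 = 0.2035 g
% LiOH = 0.2035 / 0.5429 × 100 = 37.48 %

37.48 %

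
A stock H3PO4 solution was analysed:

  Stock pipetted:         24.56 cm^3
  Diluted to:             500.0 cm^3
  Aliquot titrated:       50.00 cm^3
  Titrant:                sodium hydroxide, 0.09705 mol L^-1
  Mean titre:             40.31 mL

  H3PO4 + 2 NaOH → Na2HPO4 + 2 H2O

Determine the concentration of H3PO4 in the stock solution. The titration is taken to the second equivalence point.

0.7964 mol/L

n(NaOH) = 0.04031 × 0.09705 = 3.912 × 10^-3 mol
From the 1:2 ratio, n(H3PO4) in the aliquot = 1/2 × 3.912 × 10^-3 = 1.956 × 10^-3 mol
[H3PO4]_dilute = 1.956 × 10^-3 / 0.05000 = 0.03912 mol/L
Dilution factor = 500.0 / 24.56 = 20.36
[H3PO4]_stock = 0.03912 × 20.36 = 0.7964 mol/L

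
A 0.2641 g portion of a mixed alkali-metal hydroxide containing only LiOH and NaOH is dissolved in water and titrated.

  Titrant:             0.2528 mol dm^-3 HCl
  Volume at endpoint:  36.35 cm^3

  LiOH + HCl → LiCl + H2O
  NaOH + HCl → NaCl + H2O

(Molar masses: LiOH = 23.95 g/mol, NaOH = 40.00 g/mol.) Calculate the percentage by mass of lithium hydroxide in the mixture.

n(HCl) = 0.03635 × 0.2528 = 9.189 × 10^-3 mol
Let x = n(LiOH), y = n(NaOH).
Titrant: 1x + 1y = 9.189 × 10^-3;  mass: 23.95x + 40.00y = 0.2641
Solving, x = 6.447 × 10^-3 mol, y = 2.742 × 10^-3 mol
mass of LiOH = 6.447 × 10^-3 × 23.95 = 0.1544 g
% LiOH = 0.1544 / 0.2641 × 100 = 58.46 %

58.46 %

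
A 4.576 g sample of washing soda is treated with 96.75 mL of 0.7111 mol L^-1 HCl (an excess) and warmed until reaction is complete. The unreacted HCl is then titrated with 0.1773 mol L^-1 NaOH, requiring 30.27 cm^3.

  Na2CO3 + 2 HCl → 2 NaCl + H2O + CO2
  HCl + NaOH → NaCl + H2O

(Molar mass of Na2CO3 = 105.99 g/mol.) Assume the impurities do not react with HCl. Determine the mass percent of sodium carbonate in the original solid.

73.46 %

n(HCl) added = 0.09675 × 0.7111 = 0.06880 mol
n(NaOH) used in back-titration = 0.03027 × 0.1773 = 5.367 × 10^-3 mol
n(HCl) left over = 5.367 × 10^-3 mol (1:1 ratio)
n(HCl) consumed by analyte = 0.06880 − 5.367 × 10^-3 = 0.06343 mol
From the 1:2 ratio, n(Na2CO3) = 1/2 × 0.06343 = 0.03172 mol
mass of Na2CO3 = 0.03172 × 105.99 = 3.362 g
% Na2CO3 = 3.362 / 4.576 × 100 = 73.46 %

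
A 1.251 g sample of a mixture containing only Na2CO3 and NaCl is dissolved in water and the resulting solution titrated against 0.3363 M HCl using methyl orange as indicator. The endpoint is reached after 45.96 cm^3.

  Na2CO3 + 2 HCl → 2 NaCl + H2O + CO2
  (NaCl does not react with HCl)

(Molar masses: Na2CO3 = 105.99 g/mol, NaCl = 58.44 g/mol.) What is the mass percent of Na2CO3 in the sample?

n(HCl) = 0.04596 × 0.3363 = 0.01546 mol
Let x = n(Na2CO3), y = n(NaCl).
Titrant: 2x = 0.01546;  mass: 105.99x + 58.44y = 1.251
Solving, x = 7.728 × 10^-3 mol, y = 7.390 × 10^-3 mol
mass of Na2CO3 = 7.728 × 10^-3 × 105.99 = 0.8191 g
% Na2CO3 = 0.8191 / 1.251 × 100 = 65.48 %

65.48 %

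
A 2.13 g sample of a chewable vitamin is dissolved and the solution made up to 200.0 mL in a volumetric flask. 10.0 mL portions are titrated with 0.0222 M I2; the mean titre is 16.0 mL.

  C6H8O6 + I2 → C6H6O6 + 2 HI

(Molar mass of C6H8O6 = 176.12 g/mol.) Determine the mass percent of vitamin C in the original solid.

58.7 %

n(I2) per titration = 0.0160 × 0.0222 = 3.55 × 10^-4 mol
n(C6H8O6) in each aliquot = 3.55 × 10^-4 mol (1:1 ratio)
n(C6H8O6) in the whole flask = 3.55 × 10^-4 × 200.0/10.0 = 7.10 × 10^-3 mol
mass of C6H8O6 = 7.10 × 10^-3 × 176.12 = 1.25 g
% C6H8O6 = 1.25 / 2.13 × 100 = 58.7 %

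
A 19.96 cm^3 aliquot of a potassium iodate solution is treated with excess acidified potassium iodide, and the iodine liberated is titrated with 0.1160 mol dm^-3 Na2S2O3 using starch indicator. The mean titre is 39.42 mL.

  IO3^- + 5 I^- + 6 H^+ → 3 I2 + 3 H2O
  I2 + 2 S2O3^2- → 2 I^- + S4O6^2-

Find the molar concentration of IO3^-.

0.03818 mol/L

n(S2O3^2-) = 0.03942 × 0.1160 = 4.573 × 10^-3 mol
n(I2) = n(S2O3^2-)/2 = 2.286 × 10^-3 mol
From the 1:3 ratio, n(IO3^-) in the aliquot = 1/3 × 2.286 × 10^-3 = 7.621 × 10^-4 mol
[IO3^-] = 7.621 × 10^-4 / 0.01996 = 0.03818 mol/L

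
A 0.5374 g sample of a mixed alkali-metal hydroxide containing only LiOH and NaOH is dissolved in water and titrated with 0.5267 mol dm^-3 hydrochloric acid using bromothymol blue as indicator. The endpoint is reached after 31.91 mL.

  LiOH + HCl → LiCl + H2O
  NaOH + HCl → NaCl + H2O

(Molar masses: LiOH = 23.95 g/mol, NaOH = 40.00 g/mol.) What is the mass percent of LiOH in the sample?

37.45 %

n(HCl) = 0.03191 × 0.5267 = 0.01681 mol
Let x = n(LiOH), y = n(NaOH).
Titrant: 1x + 1y = 0.01681;  mass: 23.95x + 40.00y = 0.5374
Solving, x = 8.404 × 10^-3 mol, y = 8.403 × 10^-3 mol
mass of LiOH = 8.404 × 10^-3 × 23.95 = 0.2013 g
% LiOH = 0.2013 / 0.5374 × 100 = 37.45 %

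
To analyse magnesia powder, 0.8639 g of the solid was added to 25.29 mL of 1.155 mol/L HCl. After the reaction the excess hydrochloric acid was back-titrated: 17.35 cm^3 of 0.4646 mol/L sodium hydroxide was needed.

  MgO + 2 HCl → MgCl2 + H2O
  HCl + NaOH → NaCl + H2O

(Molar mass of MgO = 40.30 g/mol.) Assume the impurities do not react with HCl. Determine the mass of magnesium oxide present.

n(HCl) added = 0.02529 × 1.155 = 0.02921 mol
n(NaOH) used in back-titration = 0.01735 × 0.4646 = 8.061 × 10^-3 mol
n(HCl) left over = 8.061 × 10^-3 mol (1:1 ratio)
n(HCl) consumed by analyte = 0.02921 − 8.061 × 10^-3 = 0.02115 mol
From the 1:2 ratio, n(MgO) = 1/2 × 0.02115 = 0.01057 mol
mass of MgO = 0.01057 × 40.30 = 0.4262 g

0.4262 g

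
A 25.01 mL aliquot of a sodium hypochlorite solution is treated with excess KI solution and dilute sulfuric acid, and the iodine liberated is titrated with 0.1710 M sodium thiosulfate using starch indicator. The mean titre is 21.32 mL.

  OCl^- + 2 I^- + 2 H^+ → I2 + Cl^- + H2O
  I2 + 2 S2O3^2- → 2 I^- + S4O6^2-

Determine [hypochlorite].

n(S2O3^2-) = 0.02132 × 0.1710 = 3.646 × 10^-3 mol
n(I2) = n(S2O3^2-)/2 = 1.823 × 10^-3 mol
n(OCl^-) in the aliquot = 1.823 × 10^-3 mol (1:1 ratio)
[OCl^-] = 1.823 × 10^-3 / 0.02501 = 0.07289 mol/L

0.07289 M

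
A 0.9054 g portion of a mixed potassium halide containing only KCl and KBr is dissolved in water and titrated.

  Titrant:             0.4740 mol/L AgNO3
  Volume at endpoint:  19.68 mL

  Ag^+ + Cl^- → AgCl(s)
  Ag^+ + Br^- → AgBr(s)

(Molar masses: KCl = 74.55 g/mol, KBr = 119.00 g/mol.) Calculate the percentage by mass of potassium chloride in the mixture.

37.91 %

n(AgNO3) = 0.01968 × 0.4740 = 9.328 × 10^-3 mol
Let x = n(KCl), y = n(KBr).
Titrant: 1x + 1y = 9.328 × 10^-3;  mass: 74.55x + 119.00y = 0.9054
Solving, x = 4.605 × 10^-3 mol, y = 4.724 × 10^-3 mol
mass of KCl = 4.605 × 10^-3 × 74.55 = 0.3433 g
% KCl = 0.3433 / 0.9054 × 100 = 37.91 %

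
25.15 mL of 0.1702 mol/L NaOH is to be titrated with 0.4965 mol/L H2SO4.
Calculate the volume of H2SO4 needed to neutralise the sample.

4.311 mL

2 NaOH + H2SO4 → Na2SO4 + 2 H2O
n(NaOH) = 0.02515 L × 0.1702 mol/L = 4.281 × 10^-3 mol
From the 1:2 stoichiometry, n(H2SO4) = 1/2 × 4.281 × 10^-3 = 2.140 × 10^-3 mol
V(H2SO4) = 2.140 × 10^-3 mol / 0.4965 mol/L = 0.004311 L = 4.311 mL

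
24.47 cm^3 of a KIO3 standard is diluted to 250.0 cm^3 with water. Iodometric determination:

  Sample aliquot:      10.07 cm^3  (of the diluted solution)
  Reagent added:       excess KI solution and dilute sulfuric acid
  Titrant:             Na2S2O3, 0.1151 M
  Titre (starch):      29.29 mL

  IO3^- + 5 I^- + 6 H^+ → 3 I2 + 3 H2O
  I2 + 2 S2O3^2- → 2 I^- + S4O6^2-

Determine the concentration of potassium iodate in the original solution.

0.5701 M

n(S2O3^2-) = 0.02929 × 0.1151 = 3.371 × 10^-3 mol
n(I2) = n(S2O3^2-)/2 = 1.686 × 10^-3 mol
From the 1:3 ratio, n(IO3^-) in the aliquot = 1/3 × 1.686 × 10^-3 = 5.619 × 10^-4 mol
[IO3^-]_dilute = 5.619 × 10^-4 / 0.01007 = 0.05580 mol/L
[IO3^-]_original = 0.05580 × 250.0/24.47 = 0.5701 mol/L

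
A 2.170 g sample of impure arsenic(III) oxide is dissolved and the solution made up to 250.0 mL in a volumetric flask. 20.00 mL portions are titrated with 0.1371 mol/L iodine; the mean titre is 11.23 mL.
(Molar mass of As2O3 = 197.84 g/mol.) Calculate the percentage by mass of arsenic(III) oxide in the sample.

As2O3 + 2 I2 + 2 H2O → As2O5 + 4 HI
n(I2) per titration = 0.01123 × 0.1371 = 1.540 × 10^-3 mol
From the 1:2 ratio, n(As2O3) in each aliquot = 1/2 × 1.540 × 10^-3 = 7.698 × 10^-4 mol
n(As2O3) in the whole flask = 7.698 × 10^-4 × 250.0/20.00 = 9.623 × 10^-3 mol
mass of As2O3 = 9.623 × 10^-3 × 197.84 = 1.904 g
% As2O3 = 1.904 / 2.170 × 100 = 87.73 %

87.73 %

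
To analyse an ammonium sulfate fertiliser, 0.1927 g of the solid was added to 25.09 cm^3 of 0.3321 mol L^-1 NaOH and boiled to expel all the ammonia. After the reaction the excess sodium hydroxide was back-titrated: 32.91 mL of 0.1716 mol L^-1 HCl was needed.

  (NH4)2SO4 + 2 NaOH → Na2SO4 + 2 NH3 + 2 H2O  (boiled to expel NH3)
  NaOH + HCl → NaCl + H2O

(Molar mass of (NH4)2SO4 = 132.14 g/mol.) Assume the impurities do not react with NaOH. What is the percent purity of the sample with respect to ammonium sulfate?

n(NaOH) added = 0.02509 × 0.3321 = 8.332 × 10^-3 mol
n(HCl) used in back-titration = 0.03291 × 0.1716 = 5.647 × 10^-3 mol
n(NaOH) left over = 5.647 × 10^-3 mol (1:1 ratio)
n(NaOH) consumed by analyte = 8.332 × 10^-3 − 5.647 × 10^-3 = 2.685 × 10^-3 mol
From the 1:2 ratio, n((NH4)2SO4) = 1/2 × 2.685 × 10^-3 = 1.343 × 10^-3 mol
mass of (NH4)2SO4 = 1.343 × 10^-3 × 132.14 = 0.1774 g
% (NH4)2SO4 = 0.1774 / 0.1927 × 100 = 92.06 %

92.06 %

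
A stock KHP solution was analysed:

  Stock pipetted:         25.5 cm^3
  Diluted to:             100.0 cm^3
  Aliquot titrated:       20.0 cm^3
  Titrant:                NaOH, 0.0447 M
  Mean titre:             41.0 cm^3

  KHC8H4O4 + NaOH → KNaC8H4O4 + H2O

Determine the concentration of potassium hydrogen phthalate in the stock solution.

n(NaOH) = 0.0410 × 0.0447 = 1.83 × 10^-3 mol
n(KHC8H4O4) in the aliquot = 1.83 × 10^-3 mol (1:1 ratio)
[KHC8H4O4]_dilute = 1.83 × 10^-3 / 0.0200 = 0.0916 mol/L
Dilution factor = 100.0 / 25.5 = 3.922
[KHC8H4O4]_stock = 0.0916 × 3.922 = 0.359 mol/L

0.359 M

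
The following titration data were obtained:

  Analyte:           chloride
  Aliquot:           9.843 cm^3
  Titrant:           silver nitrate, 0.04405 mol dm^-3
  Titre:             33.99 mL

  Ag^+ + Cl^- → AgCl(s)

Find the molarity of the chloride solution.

0.1521 mol/L

n(AgNO3) = 0.03399 L × 0.04405 mol/L = 1.497 × 10^-3 mol
n(Cl-) = 1.497 × 10^-3 mol (1:1 mole ratio)
[Cl-] = 1.497 × 10^-3 mol / 0.009843 L = 0.1521 mol/L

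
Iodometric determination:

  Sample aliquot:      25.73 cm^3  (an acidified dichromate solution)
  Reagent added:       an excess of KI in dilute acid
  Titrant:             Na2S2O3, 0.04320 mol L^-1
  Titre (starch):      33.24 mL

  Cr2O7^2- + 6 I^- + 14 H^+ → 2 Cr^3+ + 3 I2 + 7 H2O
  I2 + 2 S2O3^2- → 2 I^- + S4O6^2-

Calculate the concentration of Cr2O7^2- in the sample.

0.009302 mol/L

n(S2O3^2-) = 0.03324 × 0.04320 = 1.436 × 10^-3 mol
n(I2) = n(S2O3^2-)/2 = 7.180 × 10^-4 mol
From the 1:3 ratio, n(Cr2O7^2-) in the aliquot = 1/3 × 7.180 × 10^-4 = 2.393 × 10^-4 mol
[Cr2O7^2-] = 2.393 × 10^-4 / 0.02573 = 0.009302 mol/L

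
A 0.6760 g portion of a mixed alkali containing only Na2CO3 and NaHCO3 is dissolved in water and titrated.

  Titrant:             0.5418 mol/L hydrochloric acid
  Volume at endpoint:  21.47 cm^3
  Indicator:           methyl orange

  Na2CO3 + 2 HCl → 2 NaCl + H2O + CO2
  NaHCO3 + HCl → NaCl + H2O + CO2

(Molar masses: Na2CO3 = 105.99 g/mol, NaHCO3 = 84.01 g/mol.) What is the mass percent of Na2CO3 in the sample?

76.14 %

n(HCl) = 0.02147 × 0.5418 = 0.01163 mol
Let x = n(Na2CO3), y = n(NaHCO3).
Titrant: 2x + 1y = 0.01163;  mass: 105.99x + 84.01y = 0.6760
Solving, x = 4.856 × 10^-3 mol, y = 1.920 × 10^-3 mol
mass of Na2CO3 = 4.856 × 10^-3 × 105.99 = 0.5147 g
% Na2CO3 = 0.5147 / 0.6760 × 100 = 76.14 %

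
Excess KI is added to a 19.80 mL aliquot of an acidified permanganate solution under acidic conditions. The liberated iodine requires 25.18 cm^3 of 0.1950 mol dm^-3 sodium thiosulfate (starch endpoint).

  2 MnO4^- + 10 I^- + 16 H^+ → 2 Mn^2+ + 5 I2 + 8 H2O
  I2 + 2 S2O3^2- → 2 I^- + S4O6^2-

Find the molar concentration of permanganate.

n(S2O3^2-) = 0.02518 × 0.1950 = 4.910 × 10^-3 mol
n(I2) = n(S2O3^2-)/2 = 2.455 × 10^-3 mol
From the 2:5 ratio, n(MnO4^-) in the aliquot = 2/5 × 2.455 × 10^-3 = 9.820 × 10^-4 mol
[MnO4^-] = 9.820 × 10^-4 / 0.01980 = 0.04960 mol/L

0.04960 mol/L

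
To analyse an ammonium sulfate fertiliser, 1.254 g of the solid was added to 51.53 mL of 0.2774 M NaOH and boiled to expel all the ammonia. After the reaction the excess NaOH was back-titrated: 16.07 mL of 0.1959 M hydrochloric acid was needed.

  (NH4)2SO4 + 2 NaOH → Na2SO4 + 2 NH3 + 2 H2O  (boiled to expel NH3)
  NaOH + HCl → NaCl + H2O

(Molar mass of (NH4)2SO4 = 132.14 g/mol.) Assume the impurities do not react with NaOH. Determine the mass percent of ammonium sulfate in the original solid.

58.73 %

n(NaOH) added = 0.05153 × 0.2774 = 0.01429 mol
n(HCl) used in back-titration = 0.01607 × 0.1959 = 3.148 × 10^-3 mol
n(NaOH) left over = 3.148 × 10^-3 mol (1:1 ratio)
n(NaOH) consumed by analyte = 0.01429 − 3.148 × 10^-3 = 0.01115 mol
From the 1:2 ratio, n((NH4)2SO4) = 1/2 × 0.01115 = 5.573 × 10^-3 mol
mass of (NH4)2SO4 = 5.573 × 10^-3 × 132.14 = 0.7364 g
% (NH4)2SO4 = 0.7364 / 1.254 × 100 = 58.73 %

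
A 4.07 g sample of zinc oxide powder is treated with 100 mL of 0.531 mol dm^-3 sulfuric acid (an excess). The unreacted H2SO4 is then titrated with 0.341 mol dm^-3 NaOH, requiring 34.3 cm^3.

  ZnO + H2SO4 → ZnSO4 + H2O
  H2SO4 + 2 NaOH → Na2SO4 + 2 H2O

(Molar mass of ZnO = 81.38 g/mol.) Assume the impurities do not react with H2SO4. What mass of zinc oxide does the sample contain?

n(H2SO4) added = 0.100 × 0.531 = 0.0531 mol
n(NaOH) used in back-titration = 0.0343 × 0.341 = 0.0117 mol
From the 1:2 ratio, n(H2SO4) left over = 1/2 × 0.0117 = 5.85 × 10^-3 mol
n(H2SO4) consumed by analyte = 0.0531 − 5.85 × 10^-3 = 0.0473 mol
n(ZnO) = 0.0473 mol (1:1 ratio)
mass of ZnO = 0.0473 × 81.38 = 3.85 g

3.85 g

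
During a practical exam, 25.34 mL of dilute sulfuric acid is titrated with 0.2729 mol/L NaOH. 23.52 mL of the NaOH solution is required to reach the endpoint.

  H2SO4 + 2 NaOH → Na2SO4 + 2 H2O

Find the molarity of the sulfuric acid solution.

0.1266 mol/L

n(NaOH) = 0.02352 L × 0.2729 mol/L = 6.419 × 10^-3 mol
From the 1:2 mole ratio, n(H2SO4) = 1/2 × 6.419 × 10^-3 = 3.209 × 10^-3 mol
[H2SO4] = 3.209 × 10^-3 mol / 0.02534 L = 0.1266 mol/L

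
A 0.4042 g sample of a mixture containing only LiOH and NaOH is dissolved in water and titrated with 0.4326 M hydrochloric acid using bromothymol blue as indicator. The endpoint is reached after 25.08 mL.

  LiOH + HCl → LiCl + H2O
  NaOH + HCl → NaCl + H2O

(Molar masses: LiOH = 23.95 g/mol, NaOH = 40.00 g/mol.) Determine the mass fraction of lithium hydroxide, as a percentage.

11.00 %

n(HCl) = 0.02508 × 0.4326 = 0.01085 mol
Let x = n(LiOH), y = n(NaOH).
Titrant: 1x + 1y = 0.01085;  mass: 23.95x + 40.00y = 0.4042
Solving, x = 1.856 × 10^-3 mol, y = 8.994 × 10^-3 mol
mass of LiOH = 1.856 × 10^-3 × 23.95 = 0.04444 g
% LiOH = 0.04444 / 0.4042 × 100 = 11.00 %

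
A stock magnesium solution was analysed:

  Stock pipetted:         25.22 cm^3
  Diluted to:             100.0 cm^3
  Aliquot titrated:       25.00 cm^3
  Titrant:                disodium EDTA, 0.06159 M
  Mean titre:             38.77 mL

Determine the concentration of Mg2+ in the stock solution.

Mg^2+ + EDTA^4- → [Mg(EDTA)]^2-
n(EDTA) = 0.03877 × 0.06159 = 2.388 × 10^-3 mol
n(Mg2+) in the aliquot = 2.388 × 10^-3 mol (1:1 ratio)
[Mg2+]_dilute = 2.388 × 10^-3 / 0.02500 = 0.09551 mol/L
Dilution factor = 100.0 / 25.22 = 3.965
[Mg2+]_stock = 0.09551 × 3.965 = 0.3787 mol/L

0.3787 M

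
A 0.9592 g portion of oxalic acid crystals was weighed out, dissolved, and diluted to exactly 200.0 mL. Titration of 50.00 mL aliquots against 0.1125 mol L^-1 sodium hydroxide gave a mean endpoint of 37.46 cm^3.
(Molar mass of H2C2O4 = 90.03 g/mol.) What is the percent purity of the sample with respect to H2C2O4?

H2C2O4 + 2 NaOH → Na2C2O4 + 2 H2O
n(NaOH) per titration = 0.03746 × 0.1125 = 4.214 × 10^-3 mol
From the 1:2 ratio, n(H2C2O4) in each aliquot = 1/2 × 4.214 × 10^-3 = 2.107 × 10^-3 mol
n(H2C2O4) in the whole flask = 2.107 × 10^-3 × 200.0/50.00 = 8.428 × 10^-3 mol
mass of H2C2O4 = 8.428 × 10^-3 × 90.03 = 0.7588 g
% H2C2O4 = 0.7588 / 0.9592 × 100 = 79.11 %

79.11 %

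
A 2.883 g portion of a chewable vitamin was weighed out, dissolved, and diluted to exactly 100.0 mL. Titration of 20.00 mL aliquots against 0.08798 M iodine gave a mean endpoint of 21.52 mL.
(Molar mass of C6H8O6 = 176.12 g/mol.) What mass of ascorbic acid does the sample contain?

C6H8O6 + I2 → C6H6O6 + 2 HI
n(I2) per titration = 0.02152 × 0.08798 = 1.893 × 10^-3 mol
n(C6H8O6) in each aliquot = 1.893 × 10^-3 mol (1:1 ratio)
n(C6H8O6) in the whole flask = 1.893 × 10^-3 × 100.0/20.00 = 9.467 × 10^-3 mol
mass of C6H8O6 = 9.467 × 10^-3 × 176.12 = 1.667 g

1.667 g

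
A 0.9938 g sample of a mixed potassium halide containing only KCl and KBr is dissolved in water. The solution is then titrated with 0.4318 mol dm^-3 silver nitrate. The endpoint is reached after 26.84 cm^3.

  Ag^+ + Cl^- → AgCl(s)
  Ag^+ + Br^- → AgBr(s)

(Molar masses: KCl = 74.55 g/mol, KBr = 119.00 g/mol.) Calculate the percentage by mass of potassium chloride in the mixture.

n(AgNO3) = 0.02684 × 0.4318 = 0.01159 mol
Let x = n(KCl), y = n(KBr).
Titrant: 1x + 1y = 0.01159;  mass: 74.55x + 119.00y = 0.9938
Solving, x = 8.669 × 10^-3 mol, y = 2.920 × 10^-3 mol
mass of KCl = 8.669 × 10^-3 × 74.55 = 0.6463 g
% KCl = 0.6463 / 0.9938 × 100 = 65.03 %

65.03 %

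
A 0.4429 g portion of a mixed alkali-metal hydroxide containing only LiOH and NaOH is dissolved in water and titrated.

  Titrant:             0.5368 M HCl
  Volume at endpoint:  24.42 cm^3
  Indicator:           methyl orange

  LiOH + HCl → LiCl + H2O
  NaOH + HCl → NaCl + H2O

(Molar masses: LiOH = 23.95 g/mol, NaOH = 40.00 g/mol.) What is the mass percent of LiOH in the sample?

n(HCl) = 0.02442 × 0.5368 = 0.01311 mol
Let x = n(LiOH), y = n(NaOH).
Titrant: 1x + 1y = 0.01311;  mass: 23.95x + 40.00y = 0.4429
Solving, x = 5.075 × 10^-3 mol, y = 8.034 × 10^-3 mol
mass of LiOH = 5.075 × 10^-3 × 23.95 = 0.1215 g
% LiOH = 0.1215 / 0.4429 × 100 = 27.44 %

27.44 %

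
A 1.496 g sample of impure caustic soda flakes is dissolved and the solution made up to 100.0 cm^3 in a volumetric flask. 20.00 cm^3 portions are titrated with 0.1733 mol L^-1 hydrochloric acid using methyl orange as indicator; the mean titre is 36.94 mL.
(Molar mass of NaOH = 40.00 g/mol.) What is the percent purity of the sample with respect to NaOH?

NaOH + HCl → NaCl + H2O
n(HCl) per titration = 0.03694 × 0.1733 = 6.402 × 10^-3 mol
n(NaOH) in each aliquot = 6.402 × 10^-3 mol (1:1 ratio)
n(NaOH) in the whole flask = 6.402 × 10^-3 × 100.0/20.00 = 0.03201 mol
mass of NaOH = 0.03201 × 40.00 = 1.280 g
% NaOH = 1.280 / 1.496 × 100 = 85.58 %

85.58 %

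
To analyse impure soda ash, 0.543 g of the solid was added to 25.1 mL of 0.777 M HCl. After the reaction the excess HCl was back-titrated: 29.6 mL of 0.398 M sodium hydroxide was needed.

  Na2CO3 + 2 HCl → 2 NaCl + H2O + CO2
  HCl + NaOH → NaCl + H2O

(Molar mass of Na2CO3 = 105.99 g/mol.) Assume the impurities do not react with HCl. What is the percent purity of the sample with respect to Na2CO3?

n(HCl) added = 0.0251 × 0.777 = 0.0195 mol
n(NaOH) used in back-titration = 0.0296 × 0.398 = 0.0118 mol
n(HCl) left over = 0.0118 mol (1:1 ratio)
n(HCl) consumed by analyte = 0.0195 − 0.0118 = 7.72 × 10^-3 mol
From the 1:2 ratio, n(Na2CO3) = 1/2 × 7.72 × 10^-3 = 3.86 × 10^-3 mol
mass of Na2CO3 = 3.86 × 10^-3 × 105.99 = 0.409 g
% Na2CO3 = 0.409 / 0.543 × 100 = 75.4 %

75.4 %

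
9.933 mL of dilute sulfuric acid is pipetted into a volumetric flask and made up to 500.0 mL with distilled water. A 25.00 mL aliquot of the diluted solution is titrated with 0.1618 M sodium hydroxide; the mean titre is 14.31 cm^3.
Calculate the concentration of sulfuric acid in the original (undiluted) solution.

H2SO4 + 2 NaOH → Na2SO4 + 2 H2O
n(NaOH) = 0.01431 × 0.1618 = 2.315 × 10^-3 mol
From the 1:2 ratio, n(H2SO4) in the aliquot = 1/2 × 2.315 × 10^-3 = 1.158 × 10^-3 mol
[H2SO4]_dilute = 1.158 × 10^-3 / 0.02500 = 0.04631 mol/L
Dilution factor = 500.0 / 9.933 = 50.34
[H2SO4]_stock = 0.04631 × 50.34 = 2.331 mol/L

2.331 M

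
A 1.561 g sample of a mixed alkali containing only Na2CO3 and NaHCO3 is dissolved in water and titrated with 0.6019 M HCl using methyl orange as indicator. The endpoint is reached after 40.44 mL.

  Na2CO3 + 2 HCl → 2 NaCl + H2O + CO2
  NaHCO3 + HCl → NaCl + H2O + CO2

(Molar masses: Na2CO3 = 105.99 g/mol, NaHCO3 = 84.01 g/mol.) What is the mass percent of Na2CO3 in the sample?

52.97 %

n(HCl) = 0.04044 × 0.6019 = 0.02434 mol
Let x = n(Na2CO3), y = n(NaHCO3).
Titrant: 2x + 1y = 0.02434;  mass: 105.99x + 84.01y = 1.561
Solving, x = 7.801 × 10^-3 mol, y = 8.740 × 10^-3 mol
mass of Na2CO3 = 7.801 × 10^-3 × 105.99 = 0.8268 g
% Na2CO3 = 0.8268 / 1.561 × 100 = 52.97 %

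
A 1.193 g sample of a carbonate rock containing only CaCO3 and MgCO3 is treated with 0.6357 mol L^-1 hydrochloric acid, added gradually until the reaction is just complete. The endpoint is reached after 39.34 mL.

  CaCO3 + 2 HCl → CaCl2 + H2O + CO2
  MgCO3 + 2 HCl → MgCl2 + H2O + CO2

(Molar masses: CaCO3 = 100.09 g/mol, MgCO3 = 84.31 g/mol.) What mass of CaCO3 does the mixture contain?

0.8802 g

n(HCl) = 0.03934 × 0.6357 = 0.02501 mol
Let x = n(CaCO3), y = n(MgCO3).
Titrant: 2x + 2y = 0.02501;  mass: 100.09x + 84.31y = 1.193
Solving, x = 8.794 × 10^-3 mol, y = 3.710 × 10^-3 mol
mass of CaCO3 = 8.794 × 10^-3 × 100.09 = 0.8802 g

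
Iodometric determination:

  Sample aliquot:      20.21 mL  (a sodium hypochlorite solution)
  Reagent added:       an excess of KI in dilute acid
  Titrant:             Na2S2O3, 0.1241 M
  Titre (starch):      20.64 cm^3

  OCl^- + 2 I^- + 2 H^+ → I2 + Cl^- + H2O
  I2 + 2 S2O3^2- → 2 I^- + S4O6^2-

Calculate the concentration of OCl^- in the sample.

n(S2O3^2-) = 0.02064 × 0.1241 = 2.561 × 10^-3 mol
n(I2) = n(S2O3^2-)/2 = 1.281 × 10^-3 mol
n(OCl^-) in the aliquot = 1.281 × 10^-3 mol (1:1 ratio)
[OCl^-] = 1.281 × 10^-3 / 0.02021 = 0.06337 mol/L

0.06337 M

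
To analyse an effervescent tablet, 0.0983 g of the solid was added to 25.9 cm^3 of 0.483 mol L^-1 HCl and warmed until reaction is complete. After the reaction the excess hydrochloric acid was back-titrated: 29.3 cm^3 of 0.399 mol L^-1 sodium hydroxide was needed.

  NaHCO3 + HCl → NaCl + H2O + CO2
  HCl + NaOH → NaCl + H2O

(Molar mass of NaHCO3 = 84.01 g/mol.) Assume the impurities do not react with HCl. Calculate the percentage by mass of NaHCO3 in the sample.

n(HCl) added = 0.0259 × 0.483 = 0.0125 mol
n(NaOH) used in back-titration = 0.0293 × 0.399 = 0.0117 mol
n(HCl) left over = 0.0117 mol (1:1 ratio)
n(HCl) consumed by analyte = 0.0125 − 0.0117 = 8.19 × 10^-4 mol
n(NaHCO3) = 8.19 × 10^-4 mol (1:1 ratio)
mass of NaHCO3 = 8.19 × 10^-4 × 84.01 = 0.0688 g
% NaHCO3 = 0.0688 / 0.0983 × 100 = 70.0 %

70.0 %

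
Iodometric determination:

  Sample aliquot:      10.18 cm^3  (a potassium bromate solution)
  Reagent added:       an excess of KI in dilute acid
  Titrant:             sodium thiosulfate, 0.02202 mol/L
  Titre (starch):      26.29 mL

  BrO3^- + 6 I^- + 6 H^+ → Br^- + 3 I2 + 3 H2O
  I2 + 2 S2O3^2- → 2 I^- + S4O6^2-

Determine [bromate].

0.009478 mol/L

n(S2O3^2-) = 0.02629 × 0.02202 = 5.789 × 10^-4 mol
n(I2) = n(S2O3^2-)/2 = 2.895 × 10^-4 mol
From the 1:3 ratio, n(BrO3^-) in the aliquot = 1/3 × 2.895 × 10^-4 = 9.648 × 10^-5 mol
[BrO3^-] = 9.648 × 10^-5 / 0.01018 = 0.009478 mol/L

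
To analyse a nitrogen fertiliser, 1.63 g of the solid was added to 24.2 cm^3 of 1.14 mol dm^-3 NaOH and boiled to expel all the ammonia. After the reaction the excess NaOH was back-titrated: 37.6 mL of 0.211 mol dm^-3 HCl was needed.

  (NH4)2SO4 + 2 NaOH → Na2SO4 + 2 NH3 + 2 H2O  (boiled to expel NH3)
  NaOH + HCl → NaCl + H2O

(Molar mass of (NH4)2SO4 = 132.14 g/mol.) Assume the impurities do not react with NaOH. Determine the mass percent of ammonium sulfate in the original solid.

79.7 %

n(NaOH) added = 0.0242 × 1.14 = 0.0276 mol
n(HCl) used in back-titration = 0.0376 × 0.211 = 7.93 × 10^-3 mol
n(NaOH) left over = 7.93 × 10^-3 mol (1:1 ratio)
n(NaOH) consumed by analyte = 0.0276 − 7.93 × 10^-3 = 0.0197 mol
From the 1:2 ratio, n((NH4)2SO4) = 1/2 × 0.0197 = 9.83 × 10^-3 mol
mass of (NH4)2SO4 = 9.83 × 10^-3 × 132.14 = 1.30 g
% (NH4)2SO4 = 1.30 / 1.63 × 100 = 79.7 %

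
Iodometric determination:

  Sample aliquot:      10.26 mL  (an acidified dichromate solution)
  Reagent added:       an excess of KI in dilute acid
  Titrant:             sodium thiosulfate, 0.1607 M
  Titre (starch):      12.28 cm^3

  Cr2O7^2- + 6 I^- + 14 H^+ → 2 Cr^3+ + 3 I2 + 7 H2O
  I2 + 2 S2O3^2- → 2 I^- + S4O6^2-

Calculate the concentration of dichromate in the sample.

n(S2O3^2-) = 0.01228 × 0.1607 = 1.973 × 10^-3 mol
n(I2) = n(S2O3^2-)/2 = 9.867 × 10^-4 mol
From the 1:3 ratio, n(Cr2O7^2-) in the aliquot = 1/3 × 9.867 × 10^-4 = 3.289 × 10^-4 mol
[Cr2O7^2-] = 3.289 × 10^-4 / 0.01026 = 0.03206 mol/L

0.03206 M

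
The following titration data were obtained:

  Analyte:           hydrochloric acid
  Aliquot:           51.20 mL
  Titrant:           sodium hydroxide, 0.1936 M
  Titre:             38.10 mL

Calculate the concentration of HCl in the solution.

0.1441 M

HCl + NaOH → NaCl + H2O
n(NaOH) = 0.03810 L × 0.1936 mol/L = 7.376 × 10^-3 mol
n(HCl) = 7.376 × 10^-3 mol (1:1 mole ratio)
[HCl] = 7.376 × 10^-3 mol / 0.05120 L = 0.1441 mol/L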